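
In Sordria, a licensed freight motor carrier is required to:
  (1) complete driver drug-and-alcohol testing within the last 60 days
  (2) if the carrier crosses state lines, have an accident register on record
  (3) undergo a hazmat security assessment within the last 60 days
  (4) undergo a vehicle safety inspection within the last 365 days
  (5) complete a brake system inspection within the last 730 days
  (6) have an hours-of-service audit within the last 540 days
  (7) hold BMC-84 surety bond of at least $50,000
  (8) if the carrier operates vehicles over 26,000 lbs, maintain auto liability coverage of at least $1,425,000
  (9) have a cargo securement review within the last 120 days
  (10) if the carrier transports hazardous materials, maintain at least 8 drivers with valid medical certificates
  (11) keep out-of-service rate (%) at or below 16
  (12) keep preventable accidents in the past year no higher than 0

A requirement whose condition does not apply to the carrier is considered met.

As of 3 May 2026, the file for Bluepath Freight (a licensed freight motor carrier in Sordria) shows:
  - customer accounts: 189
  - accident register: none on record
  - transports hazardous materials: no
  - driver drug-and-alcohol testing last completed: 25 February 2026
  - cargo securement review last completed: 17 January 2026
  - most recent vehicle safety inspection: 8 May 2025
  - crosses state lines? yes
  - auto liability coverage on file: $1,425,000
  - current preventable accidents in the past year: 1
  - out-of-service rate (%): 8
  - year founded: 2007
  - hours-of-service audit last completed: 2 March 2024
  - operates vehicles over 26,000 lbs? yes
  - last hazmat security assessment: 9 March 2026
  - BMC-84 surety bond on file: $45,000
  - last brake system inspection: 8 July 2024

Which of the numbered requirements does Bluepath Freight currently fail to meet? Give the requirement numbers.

1. driver drug-and-alcohol testing 67 days ago vs limit 60 → not met
2. condition 'crosses state lines' holds; accident register absent → not met
3. hazmat security assessment 55 days ago vs limit 60 → met
4. vehicle safety inspection 360 days ago vs limit 365 → met
5. brake system inspection 664 days ago vs limit 730 → met
6. hours-of-service audit 792 days ago vs limit 540 → not met
7. BMC-84 surety bond $45,000 < $50,000 → not met
8. condition 'operates vehicles over 26,000 lbs' holds; auto liability coverage $1,425,000 ≥ $1,425,000 → met
9. cargo securement review 106 days ago vs limit 120 → met
10. condition 'transports hazardous materials' does not hold → requirement n/a → met
11. out-of-service rate (%) 8 ≤ 16 → met
12. preventable accidents in the past year 1 > 0 → not met
Not met: 1, 2, 6, 7, 12

1, 2, 6, 7, 12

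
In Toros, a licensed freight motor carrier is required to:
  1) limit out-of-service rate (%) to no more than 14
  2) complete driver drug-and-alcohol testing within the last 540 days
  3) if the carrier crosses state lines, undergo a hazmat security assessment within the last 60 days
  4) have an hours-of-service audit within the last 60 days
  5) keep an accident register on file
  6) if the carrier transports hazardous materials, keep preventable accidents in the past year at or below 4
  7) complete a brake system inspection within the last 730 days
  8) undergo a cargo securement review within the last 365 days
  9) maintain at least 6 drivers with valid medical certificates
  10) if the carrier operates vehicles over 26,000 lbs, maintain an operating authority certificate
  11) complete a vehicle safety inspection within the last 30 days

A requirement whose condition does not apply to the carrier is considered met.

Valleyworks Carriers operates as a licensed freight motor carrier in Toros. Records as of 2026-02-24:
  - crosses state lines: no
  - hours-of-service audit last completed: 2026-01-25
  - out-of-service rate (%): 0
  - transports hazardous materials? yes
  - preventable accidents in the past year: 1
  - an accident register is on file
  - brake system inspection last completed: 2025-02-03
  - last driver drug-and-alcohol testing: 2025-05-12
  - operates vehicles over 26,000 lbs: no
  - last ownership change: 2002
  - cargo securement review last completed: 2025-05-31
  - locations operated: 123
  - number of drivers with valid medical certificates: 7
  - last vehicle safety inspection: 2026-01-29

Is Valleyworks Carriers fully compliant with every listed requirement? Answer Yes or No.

1. out-of-service rate (%) 0 ≤ 14 → met
2. driver drug-and-alcohol testing 288 days ago vs limit 540 → met
3. condition 'crosses state lines' does not hold → requirement n/a → met
4. hours-of-service audit 30 days ago vs limit 60 → met
5. accident register present → met
6. condition 'transports hazardous materials' holds; preventable accidents in the past year 1 ≤ 4 → met
7. brake system inspection 386 days ago vs limit 730 → met
8. cargo securement review 269 days ago vs limit 365 → met
9. drivers with valid medical certificates 7 ≥ 6 → met
10. condition 'operates vehicles over 26,000 lbs' does not hold → requirement n/a → met
11. vehicle safety inspection 26 days ago vs limit 30 → met
All met.

Yes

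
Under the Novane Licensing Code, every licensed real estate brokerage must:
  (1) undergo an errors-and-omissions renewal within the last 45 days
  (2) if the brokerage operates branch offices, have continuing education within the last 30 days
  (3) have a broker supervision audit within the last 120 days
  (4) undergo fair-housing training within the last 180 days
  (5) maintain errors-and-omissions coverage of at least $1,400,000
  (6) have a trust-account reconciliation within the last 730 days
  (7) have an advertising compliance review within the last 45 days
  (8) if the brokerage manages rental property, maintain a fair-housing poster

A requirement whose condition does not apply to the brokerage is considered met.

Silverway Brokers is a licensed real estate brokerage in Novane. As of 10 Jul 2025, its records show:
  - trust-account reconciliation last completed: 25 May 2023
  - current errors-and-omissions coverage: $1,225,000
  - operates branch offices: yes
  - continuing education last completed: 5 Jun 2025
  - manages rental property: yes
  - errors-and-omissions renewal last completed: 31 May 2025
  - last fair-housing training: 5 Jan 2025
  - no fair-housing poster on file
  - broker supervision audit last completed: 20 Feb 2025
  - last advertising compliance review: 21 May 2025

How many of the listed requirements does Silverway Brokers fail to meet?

7

1. errors-and-omissions renewal 40 days ago vs limit 45 → met
2. condition 'operates branch offices' holds; continuing education 35 days ago vs limit 30 → not met
3. broker supervision audit 140 days ago vs limit 120 → not met
4. fair-housing training 186 days ago vs limit 180 → not met
5. errors-and-omissions coverage $1,225,000 < $1,400,000 → not met
6. trust-account reconciliation 777 days ago vs limit 730 → not met
7. advertising compliance review 50 days ago vs limit 45 → not met
8. condition 'manages rental property' holds; fair-housing poster absent → not met
Not met: 7 of 8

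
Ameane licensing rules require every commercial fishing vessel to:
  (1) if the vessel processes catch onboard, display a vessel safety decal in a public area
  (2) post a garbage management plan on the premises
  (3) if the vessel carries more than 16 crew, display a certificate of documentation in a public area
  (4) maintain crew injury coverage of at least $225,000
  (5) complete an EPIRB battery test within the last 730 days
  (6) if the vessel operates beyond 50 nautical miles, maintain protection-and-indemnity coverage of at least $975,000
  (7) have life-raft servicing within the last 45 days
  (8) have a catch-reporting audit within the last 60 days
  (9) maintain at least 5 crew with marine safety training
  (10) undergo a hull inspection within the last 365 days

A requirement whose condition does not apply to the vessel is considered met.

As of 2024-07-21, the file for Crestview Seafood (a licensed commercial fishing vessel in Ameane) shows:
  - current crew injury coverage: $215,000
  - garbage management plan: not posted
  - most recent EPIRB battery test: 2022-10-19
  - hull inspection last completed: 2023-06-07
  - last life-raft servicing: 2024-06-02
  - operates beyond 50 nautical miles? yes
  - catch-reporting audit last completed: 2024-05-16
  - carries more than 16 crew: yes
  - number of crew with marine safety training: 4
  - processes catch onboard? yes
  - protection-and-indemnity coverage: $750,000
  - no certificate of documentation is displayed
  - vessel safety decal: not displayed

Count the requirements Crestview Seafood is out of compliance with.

9

1. condition 'processes catch onboard' holds; vessel safety decal absent → not met
2. garbage management plan absent → not met
3. condition 'carries more than 16 crew' holds; certificate of documentation absent → not met
4. crew injury coverage $215,000 < $225,000 → not met
5. EPIRB battery test 641 days ago vs limit 730 → met
6. condition 'operates beyond 50 nautical miles' holds; protection-and-indemnity coverage $750,000 < $975,000 → not met
7. life-raft servicing 49 days ago vs limit 45 → not met
8. catch-reporting audit 66 days ago vs limit 60 → not met
9. crew with marine safety training 4 < 5 → not met
10. hull inspection 410 days ago vs limit 365 → not met
Not met: 9 of 10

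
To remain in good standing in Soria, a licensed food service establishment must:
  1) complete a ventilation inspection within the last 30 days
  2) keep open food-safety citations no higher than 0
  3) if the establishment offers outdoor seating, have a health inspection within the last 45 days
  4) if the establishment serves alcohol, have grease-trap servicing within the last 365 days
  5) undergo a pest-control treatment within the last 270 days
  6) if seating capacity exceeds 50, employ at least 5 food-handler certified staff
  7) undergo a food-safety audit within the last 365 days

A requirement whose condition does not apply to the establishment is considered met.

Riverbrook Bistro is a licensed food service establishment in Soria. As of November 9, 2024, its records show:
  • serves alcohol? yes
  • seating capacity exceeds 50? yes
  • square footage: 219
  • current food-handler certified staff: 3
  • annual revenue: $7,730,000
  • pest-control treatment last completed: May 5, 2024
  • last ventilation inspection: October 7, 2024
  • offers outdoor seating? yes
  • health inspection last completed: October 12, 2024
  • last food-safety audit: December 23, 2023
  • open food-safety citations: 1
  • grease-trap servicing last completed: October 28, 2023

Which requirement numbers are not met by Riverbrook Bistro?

1, 2, 4, 6

1. ventilation inspection 33 days ago vs limit 30 → not met
2. open food-safety citations 1 > 0 → not met
3. condition 'offers outdoor seating' holds; health inspection 28 days ago vs limit 45 → met
4. condition 'serves alcohol' holds; grease-trap servicing 378 days ago vs limit 365 → not met
5. pest-control treatment 188 days ago vs limit 270 → met
6. condition 'seating capacity exceeds 50' holds; food-handler certified staff 3 < 5 → not met
7. food-safety audit 322 days ago vs limit 365 → met
Not met: 1, 2, 4, 6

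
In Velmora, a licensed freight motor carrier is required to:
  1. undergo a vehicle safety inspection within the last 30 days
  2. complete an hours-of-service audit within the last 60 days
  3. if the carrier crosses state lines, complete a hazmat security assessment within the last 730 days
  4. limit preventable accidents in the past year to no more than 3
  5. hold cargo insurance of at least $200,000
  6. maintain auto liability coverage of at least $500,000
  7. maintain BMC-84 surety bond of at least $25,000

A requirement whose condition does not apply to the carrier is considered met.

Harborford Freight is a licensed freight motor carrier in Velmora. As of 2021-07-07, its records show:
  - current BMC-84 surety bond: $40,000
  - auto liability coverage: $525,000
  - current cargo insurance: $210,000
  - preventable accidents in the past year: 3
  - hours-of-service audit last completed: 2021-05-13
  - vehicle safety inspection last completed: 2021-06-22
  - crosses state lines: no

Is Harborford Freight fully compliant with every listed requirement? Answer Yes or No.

Yes

1. vehicle safety inspection 15 days ago vs limit 30 → met
2. hours-of-service audit 55 days ago vs limit 60 → met
3. condition 'crosses state lines' does not hold → requirement n/a → met
4. preventable accidents in the past year 3 ≤ 3 → met
5. cargo insurance $210,000 ≥ $200,000 → met
6. auto liability coverage $525,000 ≥ $500,000 → met
7. BMC-84 surety bond $40,000 ≥ $25,000 → met
All met.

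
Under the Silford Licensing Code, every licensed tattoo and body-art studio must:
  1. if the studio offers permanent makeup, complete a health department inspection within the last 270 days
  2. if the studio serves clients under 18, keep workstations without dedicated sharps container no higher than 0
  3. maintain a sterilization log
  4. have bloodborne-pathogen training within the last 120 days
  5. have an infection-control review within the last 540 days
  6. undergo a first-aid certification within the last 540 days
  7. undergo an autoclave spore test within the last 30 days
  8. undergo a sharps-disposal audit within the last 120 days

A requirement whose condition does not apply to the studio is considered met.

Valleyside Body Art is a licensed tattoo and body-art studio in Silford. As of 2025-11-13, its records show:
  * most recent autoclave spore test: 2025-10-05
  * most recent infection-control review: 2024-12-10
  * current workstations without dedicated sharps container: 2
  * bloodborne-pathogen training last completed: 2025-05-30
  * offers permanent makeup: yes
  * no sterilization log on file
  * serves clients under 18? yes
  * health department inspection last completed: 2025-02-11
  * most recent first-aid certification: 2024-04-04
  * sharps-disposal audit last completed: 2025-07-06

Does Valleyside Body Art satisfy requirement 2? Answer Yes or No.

No

2. condition 'serves clients under 18' holds; workstations without dedicated sharps container 2 > 0 → not met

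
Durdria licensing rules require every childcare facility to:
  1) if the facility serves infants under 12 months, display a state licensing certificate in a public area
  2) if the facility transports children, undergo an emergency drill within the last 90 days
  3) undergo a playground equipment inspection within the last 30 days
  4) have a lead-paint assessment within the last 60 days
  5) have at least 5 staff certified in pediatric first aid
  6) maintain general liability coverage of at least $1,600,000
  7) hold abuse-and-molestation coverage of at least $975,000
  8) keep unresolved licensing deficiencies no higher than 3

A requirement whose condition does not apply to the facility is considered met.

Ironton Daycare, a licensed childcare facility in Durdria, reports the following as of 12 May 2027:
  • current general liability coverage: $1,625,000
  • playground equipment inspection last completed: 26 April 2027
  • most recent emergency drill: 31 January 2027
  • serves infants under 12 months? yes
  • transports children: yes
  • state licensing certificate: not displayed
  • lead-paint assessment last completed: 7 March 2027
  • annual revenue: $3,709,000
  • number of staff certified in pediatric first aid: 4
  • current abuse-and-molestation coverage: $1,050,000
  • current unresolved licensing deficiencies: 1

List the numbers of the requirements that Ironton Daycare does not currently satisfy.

1, 2, 4, 5

1. condition 'serves infants under 12 months' holds; state licensing certificate absent → not met
2. condition 'transports children' holds; emergency drill 101 days ago vs limit 90 → not met
3. playground equipment inspection 16 days ago vs limit 30 → met
4. lead-paint assessment 66 days ago vs limit 60 → not met
5. staff certified in pediatric first aid 4 < 5 → not met
6. general liability coverage $1,625,000 ≥ $1,600,000 → met
7. abuse-and-molestation coverage $1,050,000 ≥ $975,000 → met
8. unresolved licensing deficiencies 1 ≤ 3 → met
Not met: 1, 2, 4, 5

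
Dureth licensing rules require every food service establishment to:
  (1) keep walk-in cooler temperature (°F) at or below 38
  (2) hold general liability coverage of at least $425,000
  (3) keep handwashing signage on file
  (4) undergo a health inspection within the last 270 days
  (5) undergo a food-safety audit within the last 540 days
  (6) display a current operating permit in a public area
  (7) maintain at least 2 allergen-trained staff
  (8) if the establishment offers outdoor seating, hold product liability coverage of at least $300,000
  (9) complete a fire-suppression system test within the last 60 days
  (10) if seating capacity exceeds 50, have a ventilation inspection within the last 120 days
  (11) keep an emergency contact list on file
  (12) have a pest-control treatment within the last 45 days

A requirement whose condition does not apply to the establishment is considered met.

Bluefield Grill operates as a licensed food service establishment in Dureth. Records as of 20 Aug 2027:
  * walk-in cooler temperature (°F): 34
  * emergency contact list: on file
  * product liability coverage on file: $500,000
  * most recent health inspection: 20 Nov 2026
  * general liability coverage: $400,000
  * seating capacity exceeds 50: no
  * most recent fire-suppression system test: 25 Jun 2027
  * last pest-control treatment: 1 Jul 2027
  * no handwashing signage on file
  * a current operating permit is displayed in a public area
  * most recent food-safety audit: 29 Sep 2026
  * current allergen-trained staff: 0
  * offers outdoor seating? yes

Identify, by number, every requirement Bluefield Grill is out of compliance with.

2, 3, 4, 7, 12

1. walk-in cooler temperature (°F) 34 ≤ 38 → met
2. general liability coverage $400,000 < $425,000 → not met
3. handwashing signage absent → not met
4. health inspection 273 days ago vs limit 270 → not met
5. food-safety audit 325 days ago vs limit 540 → met
6. current operating permit present → met
7. allergen-trained staff 0 < 2 → not met
8. condition 'offers outdoor seating' holds; product liability coverage $500,000 ≥ $300,000 → met
9. fire-suppression system test 56 days ago vs limit 60 → met
10. condition 'seating capacity exceeds 50' does not hold → requirement n/a → met
11. emergency contact list present → met
12. pest-control treatment 50 days ago vs limit 45 → not met
Not met: 2, 3, 4, 7, 12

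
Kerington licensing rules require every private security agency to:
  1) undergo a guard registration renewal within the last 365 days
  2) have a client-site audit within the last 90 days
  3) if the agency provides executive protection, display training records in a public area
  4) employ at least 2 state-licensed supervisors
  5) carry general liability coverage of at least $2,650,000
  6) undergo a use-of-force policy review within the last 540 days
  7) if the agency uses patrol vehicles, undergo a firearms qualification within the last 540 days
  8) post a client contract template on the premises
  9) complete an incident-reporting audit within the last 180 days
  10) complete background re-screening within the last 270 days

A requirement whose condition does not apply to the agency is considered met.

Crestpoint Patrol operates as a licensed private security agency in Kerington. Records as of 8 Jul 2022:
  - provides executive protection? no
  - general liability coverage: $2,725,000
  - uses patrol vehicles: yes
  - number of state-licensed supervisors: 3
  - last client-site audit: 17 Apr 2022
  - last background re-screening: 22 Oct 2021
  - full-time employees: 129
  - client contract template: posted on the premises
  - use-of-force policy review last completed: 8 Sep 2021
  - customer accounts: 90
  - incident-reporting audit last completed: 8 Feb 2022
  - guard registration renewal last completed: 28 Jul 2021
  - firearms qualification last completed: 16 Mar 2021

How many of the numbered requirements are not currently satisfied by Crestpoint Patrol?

0

1. guard registration renewal 345 days ago vs limit 365 → met
2. client-site audit 82 days ago vs limit 90 → met
3. condition 'provides executive protection' does not hold → requirement n/a → met
4. state-licensed supervisors 3 ≥ 2 → met
5. general liability coverage $2,725,000 ≥ $2,650,000 → met
6. use-of-force policy review 303 days ago vs limit 540 → met
7. condition 'uses patrol vehicles' holds; firearms qualification 479 days ago vs limit 540 → met
8. client contract template present → met
9. incident-reporting audit 150 days ago vs limit 180 → met
10. background re-screening 259 days ago vs limit 270 → met
Not met: 0 of 10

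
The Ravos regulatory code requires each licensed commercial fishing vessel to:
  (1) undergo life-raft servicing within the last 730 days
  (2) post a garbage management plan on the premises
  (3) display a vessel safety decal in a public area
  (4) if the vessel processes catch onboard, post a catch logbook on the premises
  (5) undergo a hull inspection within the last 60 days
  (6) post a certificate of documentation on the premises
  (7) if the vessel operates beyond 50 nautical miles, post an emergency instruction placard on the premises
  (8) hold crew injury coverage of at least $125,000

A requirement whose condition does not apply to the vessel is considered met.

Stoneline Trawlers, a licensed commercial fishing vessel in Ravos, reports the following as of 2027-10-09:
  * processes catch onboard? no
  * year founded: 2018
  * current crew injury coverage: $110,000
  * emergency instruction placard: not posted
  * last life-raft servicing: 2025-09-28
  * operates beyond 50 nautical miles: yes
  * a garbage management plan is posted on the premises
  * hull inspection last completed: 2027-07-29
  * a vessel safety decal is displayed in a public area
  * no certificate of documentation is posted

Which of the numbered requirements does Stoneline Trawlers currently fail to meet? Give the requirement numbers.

1. life-raft servicing 741 days ago vs limit 730 → not met
2. garbage management plan present → met
3. vessel safety decal present → met
4. condition 'processes catch onboard' does not hold → requirement n/a → met
5. hull inspection 72 days ago vs limit 60 → not met
6. certificate of documentation absent → not met
7. condition 'operates beyond 50 nautical miles' holds; emergency instruction placard absent → not met
8. crew injury coverage $110,000 < $125,000 → not met
Not met: 1, 5, 6, 7, 8

1, 5, 6, 7, 8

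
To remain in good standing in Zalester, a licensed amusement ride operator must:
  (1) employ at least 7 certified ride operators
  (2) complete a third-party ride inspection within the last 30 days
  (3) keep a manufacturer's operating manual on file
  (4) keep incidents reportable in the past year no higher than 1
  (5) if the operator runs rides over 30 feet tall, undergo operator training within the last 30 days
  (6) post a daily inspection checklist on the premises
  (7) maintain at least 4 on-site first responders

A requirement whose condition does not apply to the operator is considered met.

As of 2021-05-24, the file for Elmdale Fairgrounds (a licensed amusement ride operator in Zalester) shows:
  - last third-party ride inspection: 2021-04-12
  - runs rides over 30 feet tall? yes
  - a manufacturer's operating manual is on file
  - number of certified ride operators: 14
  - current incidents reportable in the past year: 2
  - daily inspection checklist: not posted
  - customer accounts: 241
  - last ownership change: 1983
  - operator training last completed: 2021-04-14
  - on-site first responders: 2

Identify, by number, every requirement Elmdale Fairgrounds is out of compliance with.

2, 4, 5, 6, 7

1. certified ride operators 14 ≥ 7 → met
2. third-party ride inspection 42 days ago vs limit 30 → not met
3. manufacturer's operating manual present → met
4. incidents reportable in the past year 2 > 1 → not met
5. condition 'runs rides over 30 feet tall' holds; operator training 40 days ago vs limit 30 → not met
6. daily inspection checklist absent → not met
7. on-site first responders 2 < 4 → not met
Not met: 2, 4, 5, 6, 7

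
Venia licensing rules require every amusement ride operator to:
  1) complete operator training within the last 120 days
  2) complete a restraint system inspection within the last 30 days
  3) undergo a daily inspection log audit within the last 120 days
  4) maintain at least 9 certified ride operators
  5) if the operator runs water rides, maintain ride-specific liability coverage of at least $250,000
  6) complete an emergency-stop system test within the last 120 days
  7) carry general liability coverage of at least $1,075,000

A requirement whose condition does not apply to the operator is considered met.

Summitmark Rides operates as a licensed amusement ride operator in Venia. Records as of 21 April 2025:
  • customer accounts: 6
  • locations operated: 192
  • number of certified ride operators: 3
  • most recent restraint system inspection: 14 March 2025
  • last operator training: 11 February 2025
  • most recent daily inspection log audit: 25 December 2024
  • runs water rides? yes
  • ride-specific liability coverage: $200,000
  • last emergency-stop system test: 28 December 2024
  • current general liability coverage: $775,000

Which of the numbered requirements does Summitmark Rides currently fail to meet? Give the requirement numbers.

2, 4, 5, 7

1. operator training 69 days ago vs limit 120 → met
2. restraint system inspection 38 days ago vs limit 30 → not met
3. daily inspection log audit 117 days ago vs limit 120 → met
4. certified ride operators 3 < 9 → not met
5. condition 'runs water rides' holds; ride-specific liability coverage $200,000 < $250,000 → not met
6. emergency-stop system test 114 days ago vs limit 120 → met
7. general liability coverage $775,000 < $1,075,000 → not met
Not met: 2, 4, 5, 7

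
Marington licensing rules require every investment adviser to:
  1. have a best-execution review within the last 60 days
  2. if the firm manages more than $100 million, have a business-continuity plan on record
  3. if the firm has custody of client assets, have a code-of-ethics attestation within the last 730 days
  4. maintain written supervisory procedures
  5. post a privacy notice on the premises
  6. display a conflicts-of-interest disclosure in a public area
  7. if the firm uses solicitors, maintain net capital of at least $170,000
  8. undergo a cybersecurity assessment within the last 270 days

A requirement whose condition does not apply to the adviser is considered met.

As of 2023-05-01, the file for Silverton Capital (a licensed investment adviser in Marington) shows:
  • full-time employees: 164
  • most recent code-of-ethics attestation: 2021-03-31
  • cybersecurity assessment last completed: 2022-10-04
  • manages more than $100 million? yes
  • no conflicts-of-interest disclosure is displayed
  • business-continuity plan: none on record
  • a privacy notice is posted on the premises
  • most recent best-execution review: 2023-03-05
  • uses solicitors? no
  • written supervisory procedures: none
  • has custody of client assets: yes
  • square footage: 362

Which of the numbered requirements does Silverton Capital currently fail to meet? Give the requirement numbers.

1. best-execution review 57 days ago vs limit 60 → met
2. condition 'manages more than $100 million' holds; business-continuity plan absent → not met
3. condition 'has custody of client assets' holds; code-of-ethics attestation 761 days ago vs limit 730 → not met
4. written supervisory procedures absent → not met
5. privacy notice present → met
6. conflicts-of-interest disclosure absent → not met
7. condition 'uses solicitors' does not hold → requirement n/a → met
8. cybersecurity assessment 209 days ago vs limit 270 → met
Not met: 2, 3, 4, 6

2, 3, 4, 6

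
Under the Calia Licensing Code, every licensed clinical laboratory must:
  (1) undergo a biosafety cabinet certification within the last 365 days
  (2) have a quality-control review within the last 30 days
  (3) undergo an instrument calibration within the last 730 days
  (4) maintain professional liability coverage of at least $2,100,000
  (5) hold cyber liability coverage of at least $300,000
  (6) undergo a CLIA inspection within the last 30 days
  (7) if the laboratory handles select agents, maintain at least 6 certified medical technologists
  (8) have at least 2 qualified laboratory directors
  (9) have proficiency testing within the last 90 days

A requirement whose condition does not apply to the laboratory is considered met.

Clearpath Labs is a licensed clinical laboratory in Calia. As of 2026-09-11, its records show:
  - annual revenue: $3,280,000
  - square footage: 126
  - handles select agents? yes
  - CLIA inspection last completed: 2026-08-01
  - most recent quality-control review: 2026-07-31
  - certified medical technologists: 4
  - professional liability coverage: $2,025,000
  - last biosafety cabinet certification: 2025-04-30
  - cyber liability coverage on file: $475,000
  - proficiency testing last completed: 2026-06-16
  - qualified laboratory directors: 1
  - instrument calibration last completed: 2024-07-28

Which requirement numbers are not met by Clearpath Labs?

1. biosafety cabinet certification 499 days ago vs limit 365 → not met
2. quality-control review 42 days ago vs limit 30 → not met
3. instrument calibration 775 days ago vs limit 730 → not met
4. professional liability coverage $2,025,000 < $2,100,000 → not met
5. cyber liability coverage $475,000 ≥ $300,000 → met
6. CLIA inspection 41 days ago vs limit 30 → not met
7. condition 'handles select agents' holds; certified medical technologists 4 < 6 → not met
8. qualified laboratory directors 1 < 2 → not met
9. proficiency testing 87 days ago vs limit 90 → met
Not met: 1, 2, 3, 4, 6, 7, 8

1, 2, 3, 4, 6, 7, 8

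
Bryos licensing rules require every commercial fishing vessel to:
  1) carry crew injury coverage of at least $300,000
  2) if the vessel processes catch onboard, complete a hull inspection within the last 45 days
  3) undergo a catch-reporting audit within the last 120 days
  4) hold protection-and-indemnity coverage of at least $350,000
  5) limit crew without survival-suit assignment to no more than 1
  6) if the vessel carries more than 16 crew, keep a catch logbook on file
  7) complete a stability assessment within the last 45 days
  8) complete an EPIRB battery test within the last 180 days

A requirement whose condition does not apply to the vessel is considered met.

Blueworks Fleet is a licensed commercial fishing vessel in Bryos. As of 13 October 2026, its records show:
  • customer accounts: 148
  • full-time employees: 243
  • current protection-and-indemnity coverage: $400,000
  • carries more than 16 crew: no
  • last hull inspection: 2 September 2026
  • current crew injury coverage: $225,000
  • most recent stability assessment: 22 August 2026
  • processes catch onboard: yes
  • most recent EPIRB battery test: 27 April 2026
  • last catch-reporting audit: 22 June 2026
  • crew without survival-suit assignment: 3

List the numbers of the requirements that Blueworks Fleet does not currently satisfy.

1, 5, 7

1. crew injury coverage $225,000 < $300,000 → not met
2. condition 'processes catch onboard' holds; hull inspection 41 days ago vs limit 45 → met
3. catch-reporting audit 113 days ago vs limit 120 → met
4. protection-and-indemnity coverage $400,000 ≥ $350,000 → met
5. crew without survival-suit assignment 3 > 1 → not met
6. condition 'carries more than 16 crew' does not hold → requirement n/a → met
7. stability assessment 52 days ago vs limit 45 → not met
8. EPIRB battery test 169 days ago vs limit 180 → met
Not met: 1, 5, 7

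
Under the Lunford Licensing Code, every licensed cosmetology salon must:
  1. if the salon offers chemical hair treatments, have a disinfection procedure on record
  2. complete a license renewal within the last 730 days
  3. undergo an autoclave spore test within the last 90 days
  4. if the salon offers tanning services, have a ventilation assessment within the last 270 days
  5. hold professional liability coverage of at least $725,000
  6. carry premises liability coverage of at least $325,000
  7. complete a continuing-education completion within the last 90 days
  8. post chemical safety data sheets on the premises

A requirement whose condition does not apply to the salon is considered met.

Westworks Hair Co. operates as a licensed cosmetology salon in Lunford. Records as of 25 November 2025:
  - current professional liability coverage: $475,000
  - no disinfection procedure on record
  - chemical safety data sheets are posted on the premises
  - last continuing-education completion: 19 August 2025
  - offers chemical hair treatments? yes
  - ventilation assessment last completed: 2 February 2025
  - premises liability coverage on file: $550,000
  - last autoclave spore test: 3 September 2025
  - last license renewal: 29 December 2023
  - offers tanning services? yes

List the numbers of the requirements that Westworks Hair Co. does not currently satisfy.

1, 4, 5, 7

1. condition 'offers chemical hair treatments' holds; disinfection procedure absent → not met
2. license renewal 697 days ago vs limit 730 → met
3. autoclave spore test 83 days ago vs limit 90 → met
4. condition 'offers tanning services' holds; ventilation assessment 296 days ago vs limit 270 → not met
5. professional liability coverage $475,000 < $725,000 → not met
6. premises liability coverage $550,000 ≥ $325,000 → met
7. continuing-education completion 98 days ago vs limit 90 → not met
8. chemical safety data sheets present → met
Not met: 1, 4, 5, 7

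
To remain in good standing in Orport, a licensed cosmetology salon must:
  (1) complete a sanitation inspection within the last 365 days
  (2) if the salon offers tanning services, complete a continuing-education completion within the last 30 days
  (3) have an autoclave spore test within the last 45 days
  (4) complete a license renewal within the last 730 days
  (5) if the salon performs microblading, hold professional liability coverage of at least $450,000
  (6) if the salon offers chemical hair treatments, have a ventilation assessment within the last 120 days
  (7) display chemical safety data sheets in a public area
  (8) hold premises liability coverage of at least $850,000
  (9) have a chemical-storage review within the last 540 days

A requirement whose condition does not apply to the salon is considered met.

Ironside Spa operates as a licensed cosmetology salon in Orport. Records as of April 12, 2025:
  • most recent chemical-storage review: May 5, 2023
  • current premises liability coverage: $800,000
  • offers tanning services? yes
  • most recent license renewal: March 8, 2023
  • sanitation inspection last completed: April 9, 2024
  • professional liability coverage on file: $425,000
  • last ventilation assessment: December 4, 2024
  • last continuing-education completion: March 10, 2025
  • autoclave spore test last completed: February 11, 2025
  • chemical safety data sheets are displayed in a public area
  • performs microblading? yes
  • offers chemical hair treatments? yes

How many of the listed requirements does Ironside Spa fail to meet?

8

1. sanitation inspection 368 days ago vs limit 365 → not met
2. condition 'offers tanning services' holds; continuing-education completion 33 days ago vs limit 30 → not met
3. autoclave spore test 60 days ago vs limit 45 → not met
4. license renewal 766 days ago vs limit 730 → not met
5. condition 'performs microblading' holds; professional liability coverage $425,000 < $450,000 → not met
6. condition 'offers chemical hair treatments' holds; ventilation assessment 129 days ago vs limit 120 → not met
7. chemical safety data sheets present → met
8. premises liability coverage $800,000 < $850,000 → not met
9. chemical-storage review 708 days ago vs limit 540 → not met
Not met: 8 of 9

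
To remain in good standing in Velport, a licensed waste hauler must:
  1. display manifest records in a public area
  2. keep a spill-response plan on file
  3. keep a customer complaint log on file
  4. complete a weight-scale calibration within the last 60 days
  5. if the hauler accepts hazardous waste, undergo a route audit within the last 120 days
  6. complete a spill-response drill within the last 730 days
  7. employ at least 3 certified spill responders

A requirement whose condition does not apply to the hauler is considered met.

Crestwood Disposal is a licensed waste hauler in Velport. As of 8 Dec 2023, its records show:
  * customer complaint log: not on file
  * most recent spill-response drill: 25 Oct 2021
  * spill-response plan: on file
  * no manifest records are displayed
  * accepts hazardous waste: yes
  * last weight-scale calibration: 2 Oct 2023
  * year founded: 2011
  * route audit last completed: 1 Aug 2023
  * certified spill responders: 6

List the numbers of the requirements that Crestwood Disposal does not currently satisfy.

1, 3, 4, 5, 6

1. manifest records absent → not met
2. spill-response plan present → met
3. customer complaint log absent → not met
4. weight-scale calibration 67 days ago vs limit 60 → not met
5. condition 'accepts hazardous waste' holds; route audit 129 days ago vs limit 120 → not met
6. spill-response drill 774 days ago vs limit 730 → not met
7. certified spill responders 6 ≥ 3 → met
Not met: 1, 3, 4, 5, 6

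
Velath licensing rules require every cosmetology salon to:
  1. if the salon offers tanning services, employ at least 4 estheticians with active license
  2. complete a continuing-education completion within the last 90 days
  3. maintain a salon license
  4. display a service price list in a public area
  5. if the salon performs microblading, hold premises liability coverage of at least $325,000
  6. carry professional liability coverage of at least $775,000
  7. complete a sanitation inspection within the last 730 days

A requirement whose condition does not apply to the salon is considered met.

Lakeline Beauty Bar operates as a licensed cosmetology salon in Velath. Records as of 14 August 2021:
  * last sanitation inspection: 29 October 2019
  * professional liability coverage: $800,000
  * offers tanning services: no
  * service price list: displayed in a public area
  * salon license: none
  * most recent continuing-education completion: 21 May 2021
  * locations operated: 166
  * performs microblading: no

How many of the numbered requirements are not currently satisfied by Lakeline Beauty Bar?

1. condition 'offers tanning services' does not hold → requirement n/a → met
2. continuing-education completion 85 days ago vs limit 90 → met
3. salon license absent → not met
4. service price list present → met
5. condition 'performs microblading' does not hold → requirement n/a → met
6. professional liability coverage $800,000 ≥ $775,000 → met
7. sanitation inspection 655 days ago vs limit 730 → met
Not met: 1 of 7

1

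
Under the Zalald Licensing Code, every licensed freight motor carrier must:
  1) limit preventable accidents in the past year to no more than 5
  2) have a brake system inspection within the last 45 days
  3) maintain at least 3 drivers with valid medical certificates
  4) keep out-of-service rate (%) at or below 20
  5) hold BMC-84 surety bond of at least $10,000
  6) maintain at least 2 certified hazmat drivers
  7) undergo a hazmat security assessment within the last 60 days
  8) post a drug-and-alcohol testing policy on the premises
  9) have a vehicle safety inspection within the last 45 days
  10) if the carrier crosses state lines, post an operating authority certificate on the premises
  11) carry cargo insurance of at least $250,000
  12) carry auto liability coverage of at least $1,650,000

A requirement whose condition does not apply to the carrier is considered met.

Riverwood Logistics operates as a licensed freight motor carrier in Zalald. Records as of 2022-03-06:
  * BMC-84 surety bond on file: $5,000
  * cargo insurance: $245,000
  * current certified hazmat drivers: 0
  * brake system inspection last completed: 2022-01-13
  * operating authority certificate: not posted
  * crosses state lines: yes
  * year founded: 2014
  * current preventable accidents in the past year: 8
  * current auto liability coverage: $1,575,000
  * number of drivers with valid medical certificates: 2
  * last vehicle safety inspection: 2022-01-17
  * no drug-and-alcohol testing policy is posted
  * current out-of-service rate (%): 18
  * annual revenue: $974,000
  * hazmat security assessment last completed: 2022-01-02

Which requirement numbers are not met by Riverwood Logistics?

1, 2, 3, 5, 6, 7, 8, 9, 10, 11, 12

1. preventable accidents in the past year 8 > 5 → not met
2. brake system inspection 52 days ago vs limit 45 → not met
3. drivers with valid medical certificates 2 < 3 → not met
4. out-of-service rate (%) 18 ≤ 20 → met
5. BMC-84 surety bond $5,000 < $10,000 → not met
6. certified hazmat drivers 0 < 2 → not met
7. hazmat security assessment 63 days ago vs limit 60 → not met
8. drug-and-alcohol testing policy absent → not met
9. vehicle safety inspection 48 days ago vs limit 45 → not met
10. condition 'crosses state lines' holds; operating authority certificate absent → not met
11. cargo insurance $245,000 < $250,000 → not met
12. auto liability coverage $1,575,000 < $1,650,000 → not met
Not met: 1, 2, 3, 5, 6, 7, 8, 9, 10, 11, 12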